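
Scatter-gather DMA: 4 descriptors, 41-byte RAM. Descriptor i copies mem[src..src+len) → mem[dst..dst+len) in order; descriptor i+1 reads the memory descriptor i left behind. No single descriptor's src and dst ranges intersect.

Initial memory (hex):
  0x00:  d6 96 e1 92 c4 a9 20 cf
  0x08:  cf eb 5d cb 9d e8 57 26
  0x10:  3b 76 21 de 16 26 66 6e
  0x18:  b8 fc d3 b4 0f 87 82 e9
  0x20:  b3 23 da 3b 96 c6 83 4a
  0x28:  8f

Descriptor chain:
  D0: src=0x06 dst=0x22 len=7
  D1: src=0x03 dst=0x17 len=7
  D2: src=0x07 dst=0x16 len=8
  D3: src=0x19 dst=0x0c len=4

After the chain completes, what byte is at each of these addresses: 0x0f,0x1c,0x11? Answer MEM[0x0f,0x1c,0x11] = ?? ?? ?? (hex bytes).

#0 dst[0x22+7] := {0x20,0xcf,0xcf,0xeb,0x5d,0xcb,0x9d}
#1 dst[0x17+7] := {0x92,0xc4,0xa9,0x20,0xcf,0xcf,0xeb}
#2 dst[0x16+8] := {0xcf,0xcf,0xeb,0x5d,0xcb,0x9d,0xe8,0x57}
#3 dst[0x0c+4] := {0x5d,0xcb,0x9d,0xe8}
query mem[0x0f]=0xe8, mem[0x1c]=0xe8, mem[0x11]=0x76

MEM[0x0f,0x1c,0x11] = e8 e8 76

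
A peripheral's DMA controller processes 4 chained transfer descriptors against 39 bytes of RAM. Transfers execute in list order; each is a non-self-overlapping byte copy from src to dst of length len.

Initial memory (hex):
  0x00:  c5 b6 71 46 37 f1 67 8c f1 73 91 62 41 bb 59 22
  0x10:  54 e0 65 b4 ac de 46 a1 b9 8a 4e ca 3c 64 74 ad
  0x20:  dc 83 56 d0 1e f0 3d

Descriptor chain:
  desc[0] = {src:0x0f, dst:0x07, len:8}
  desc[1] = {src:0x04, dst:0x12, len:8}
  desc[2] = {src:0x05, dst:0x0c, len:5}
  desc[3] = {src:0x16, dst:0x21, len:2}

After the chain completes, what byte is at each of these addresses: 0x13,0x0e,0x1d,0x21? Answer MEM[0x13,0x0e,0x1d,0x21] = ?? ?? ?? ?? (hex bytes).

D0: mem[0x07..0x0e] <- [22 54 e0 65 b4 ac de 46]
D1: mem[0x12..0x19] <- [37 f1 67 22 54 e0 65 b4]
D2: mem[0x0c..0x10] <- [f1 67 22 54 e0]
D3: mem[0x21..0x22] <- [54 e0]
query mem[0x13]=0xf1, mem[0x0e]=0x22, mem[0x1d]=0x64, mem[0x21]=0x54

MEM[0x13,0x0e,0x1d,0x21] = f1 22 64 54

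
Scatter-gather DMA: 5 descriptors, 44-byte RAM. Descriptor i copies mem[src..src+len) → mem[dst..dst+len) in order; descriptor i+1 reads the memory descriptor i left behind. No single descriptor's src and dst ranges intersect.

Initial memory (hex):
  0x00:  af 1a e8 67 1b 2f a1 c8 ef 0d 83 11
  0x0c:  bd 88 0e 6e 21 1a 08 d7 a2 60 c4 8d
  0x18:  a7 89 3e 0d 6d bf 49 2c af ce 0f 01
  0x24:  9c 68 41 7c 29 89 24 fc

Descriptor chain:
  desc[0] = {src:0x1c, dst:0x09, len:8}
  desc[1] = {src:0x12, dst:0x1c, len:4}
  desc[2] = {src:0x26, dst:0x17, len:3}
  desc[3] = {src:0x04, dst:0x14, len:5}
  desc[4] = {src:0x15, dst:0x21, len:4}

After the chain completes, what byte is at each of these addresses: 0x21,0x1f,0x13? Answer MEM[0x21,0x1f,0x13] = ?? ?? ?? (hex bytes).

D0: mem[0x09..0x10] <- [6d bf 49 2c af ce 0f 01]
D1: mem[0x1c..0x1f] <- [08 d7 a2 60]
D2: mem[0x17..0x19] <- [41 7c 29]
D3: mem[0x14..0x18] <- [1b 2f a1 c8 ef]
D4: mem[0x21..0x24] <- [2f a1 c8 ef]
query mem[0x21]=0x2f, mem[0x1f]=0x60, mem[0x13]=0xd7

MEM[0x21,0x1f,0x13] = 2f 60 d7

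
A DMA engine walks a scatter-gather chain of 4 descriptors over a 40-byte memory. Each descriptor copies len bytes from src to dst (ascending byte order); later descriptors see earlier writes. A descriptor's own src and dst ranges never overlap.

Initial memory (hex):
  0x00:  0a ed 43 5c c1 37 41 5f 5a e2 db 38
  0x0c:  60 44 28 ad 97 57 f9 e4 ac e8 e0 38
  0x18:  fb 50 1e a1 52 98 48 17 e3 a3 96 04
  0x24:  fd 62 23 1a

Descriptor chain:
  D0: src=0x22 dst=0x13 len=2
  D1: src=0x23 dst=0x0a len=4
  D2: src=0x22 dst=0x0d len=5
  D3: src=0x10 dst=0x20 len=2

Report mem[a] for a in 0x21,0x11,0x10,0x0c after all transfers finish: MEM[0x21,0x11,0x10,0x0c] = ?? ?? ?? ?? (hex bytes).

#0 dst[0x13+2] := {0x96,0x04}
#1 dst[0x0a+4] := {0x04,0xfd,0x62,0x23}
#2 dst[0x0d+5] := {0x96,0x04,0xfd,0x62,0x23}
#3 dst[0x20+2] := {0x62,0x23}
query mem[0x21]=0x23, mem[0x11]=0x23, mem[0x10]=0x62, mem[0x0c]=0x62

MEM[0x21,0x11,0x10,0x0c] = 23 23 62 62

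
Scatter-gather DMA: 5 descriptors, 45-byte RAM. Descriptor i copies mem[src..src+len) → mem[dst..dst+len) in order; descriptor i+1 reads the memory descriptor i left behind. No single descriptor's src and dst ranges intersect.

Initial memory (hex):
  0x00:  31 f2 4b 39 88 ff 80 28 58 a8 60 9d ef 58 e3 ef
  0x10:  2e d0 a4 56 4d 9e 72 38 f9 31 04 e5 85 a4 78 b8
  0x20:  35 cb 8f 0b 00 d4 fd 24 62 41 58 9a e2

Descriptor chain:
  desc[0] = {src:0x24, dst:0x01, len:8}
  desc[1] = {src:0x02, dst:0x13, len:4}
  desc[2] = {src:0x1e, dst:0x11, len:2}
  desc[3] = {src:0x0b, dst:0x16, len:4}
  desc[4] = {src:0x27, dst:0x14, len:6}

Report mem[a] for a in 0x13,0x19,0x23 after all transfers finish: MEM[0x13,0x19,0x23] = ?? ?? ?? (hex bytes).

MEM[0x13,0x19,0x23] = d4 e2 0b

#0 dst[0x01+8] := {0x00,0xd4,0xfd,0x24,0x62,0x41,0x58,0x9a}
#1 dst[0x13+4] := {0xd4,0xfd,0x24,0x62}
#2 dst[0x11+2] := {0x78,0xb8}
#3 dst[0x16+4] := {0x9d,0xef,0x58,0xe3}
#4 dst[0x14+6] := {0x24,0x62,0x41,0x58,0x9a,0xe2}
query mem[0x13]=0xd4, mem[0x19]=0xe2, mem[0x23]=0x0b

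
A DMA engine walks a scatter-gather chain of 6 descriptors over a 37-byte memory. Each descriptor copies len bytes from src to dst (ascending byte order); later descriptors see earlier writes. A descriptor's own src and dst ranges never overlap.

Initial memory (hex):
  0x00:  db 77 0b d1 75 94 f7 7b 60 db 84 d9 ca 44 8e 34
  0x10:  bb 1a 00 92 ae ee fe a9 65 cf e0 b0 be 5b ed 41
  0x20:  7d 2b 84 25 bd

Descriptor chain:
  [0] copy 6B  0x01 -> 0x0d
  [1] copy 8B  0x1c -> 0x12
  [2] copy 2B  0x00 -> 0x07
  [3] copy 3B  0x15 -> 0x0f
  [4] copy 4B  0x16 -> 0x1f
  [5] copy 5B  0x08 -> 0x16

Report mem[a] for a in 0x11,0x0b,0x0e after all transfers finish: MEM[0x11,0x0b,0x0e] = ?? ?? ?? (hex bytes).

MEM[0x11,0x0b,0x0e] = 2b d9 0b

#0 dst[0x0d+6] := {0x77,0x0b,0xd1,0x75,0x94,0xf7}
#1 dst[0x12+8] := {0xbe,0x5b,0xed,0x41,0x7d,0x2b,0x84,0x25}
#2 dst[0x07+2] := {0xdb,0x77}
#3 dst[0x0f+3] := {0x41,0x7d,0x2b}
#4 dst[0x1f+4] := {0x7d,0x2b,0x84,0x25}
#5 dst[0x16+5] := {0x77,0xdb,0x84,0xd9,0xca}
query mem[0x11]=0x2b, mem[0x0b]=0xd9, mem[0x0e]=0x0b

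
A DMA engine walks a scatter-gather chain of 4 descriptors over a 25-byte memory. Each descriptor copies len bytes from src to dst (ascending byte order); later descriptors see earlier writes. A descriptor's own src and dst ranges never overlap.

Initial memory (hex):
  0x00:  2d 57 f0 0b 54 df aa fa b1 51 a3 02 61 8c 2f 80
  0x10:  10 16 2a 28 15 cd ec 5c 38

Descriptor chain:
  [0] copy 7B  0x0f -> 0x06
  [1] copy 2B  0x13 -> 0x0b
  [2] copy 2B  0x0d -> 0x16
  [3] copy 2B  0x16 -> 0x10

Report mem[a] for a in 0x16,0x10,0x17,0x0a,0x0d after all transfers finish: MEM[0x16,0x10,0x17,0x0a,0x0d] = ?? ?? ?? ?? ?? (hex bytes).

#0 dst[0x06+7] := {0x80,0x10,0x16,0x2a,0x28,0x15,0xcd}
#1 dst[0x0b+2] := {0x28,0x15}
#2 dst[0x16+2] := {0x8c,0x2f}
#3 dst[0x10+2] := {0x8c,0x2f}
query mem[0x16]=0x8c, mem[0x10]=0x8c, mem[0x17]=0x2f, mem[0x0a]=0x28, mem[0x0d]=0x8c

MEM[0x16,0x10,0x17,0x0a,0x0d] = 8c 8c 2f 28 8c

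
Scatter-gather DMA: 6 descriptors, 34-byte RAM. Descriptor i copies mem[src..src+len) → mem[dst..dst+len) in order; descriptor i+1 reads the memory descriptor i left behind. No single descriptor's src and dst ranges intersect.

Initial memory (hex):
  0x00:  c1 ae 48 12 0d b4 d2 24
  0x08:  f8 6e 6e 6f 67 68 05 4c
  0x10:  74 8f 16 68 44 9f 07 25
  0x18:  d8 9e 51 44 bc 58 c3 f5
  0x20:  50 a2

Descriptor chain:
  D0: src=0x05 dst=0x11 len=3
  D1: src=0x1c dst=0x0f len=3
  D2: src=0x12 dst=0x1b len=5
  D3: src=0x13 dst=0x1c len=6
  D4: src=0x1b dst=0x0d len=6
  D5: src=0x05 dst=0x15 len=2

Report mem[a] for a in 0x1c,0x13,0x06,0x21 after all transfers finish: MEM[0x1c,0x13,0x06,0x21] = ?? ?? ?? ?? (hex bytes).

MEM[0x1c,0x13,0x06,0x21] = 24 24 d2 d8

D0: mem[0x11..0x13] <- [b4 d2 24]
D1: mem[0x0f..0x11] <- [bc 58 c3]
D2: mem[0x1b..0x1f] <- [d2 24 44 9f 07]
D3: mem[0x1c..0x21] <- [24 44 9f 07 25 d8]
D4: mem[0x0d..0x12] <- [d2 24 44 9f 07 25]
D5: mem[0x15..0x16] <- [b4 d2]
query mem[0x1c]=0x24, mem[0x13]=0x24, mem[0x06]=0xd2, mem[0x21]=0xd8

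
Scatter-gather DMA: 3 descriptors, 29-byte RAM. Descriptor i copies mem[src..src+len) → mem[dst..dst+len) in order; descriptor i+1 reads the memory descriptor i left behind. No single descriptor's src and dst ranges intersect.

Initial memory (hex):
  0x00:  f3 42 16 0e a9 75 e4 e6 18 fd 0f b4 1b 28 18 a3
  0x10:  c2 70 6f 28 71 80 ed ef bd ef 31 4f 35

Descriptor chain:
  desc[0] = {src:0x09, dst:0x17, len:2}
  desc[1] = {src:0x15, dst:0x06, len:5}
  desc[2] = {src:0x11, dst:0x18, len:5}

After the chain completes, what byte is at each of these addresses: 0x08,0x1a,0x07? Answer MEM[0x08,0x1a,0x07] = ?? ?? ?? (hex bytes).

  after D0: wrote 2B at 0x17 = fd0f
  after D1: wrote 5B at 0x06 = 80edfd0fef
  after D2: wrote 5B at 0x18 = 706f287180
query mem[0x08]=0xfd, mem[0x1a]=0x28, mem[0x07]=0xed

MEM[0x08,0x1a,0x07] = fd 28 ed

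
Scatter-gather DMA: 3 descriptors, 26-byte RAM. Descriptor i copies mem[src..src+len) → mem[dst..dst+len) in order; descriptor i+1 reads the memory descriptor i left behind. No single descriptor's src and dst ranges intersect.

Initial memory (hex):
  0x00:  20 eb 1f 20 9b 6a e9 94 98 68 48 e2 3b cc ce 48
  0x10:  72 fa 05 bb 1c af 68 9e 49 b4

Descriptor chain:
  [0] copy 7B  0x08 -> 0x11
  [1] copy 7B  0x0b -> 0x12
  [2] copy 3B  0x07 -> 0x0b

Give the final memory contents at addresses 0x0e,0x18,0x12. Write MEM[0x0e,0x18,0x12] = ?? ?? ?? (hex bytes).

MEM[0x0e,0x18,0x12] = ce 98 e2

  after D0: wrote 7B at 0x11 = 986848e23bccce
  after D1: wrote 7B at 0x12 = e23bccce487298
  after D2: wrote 3B at 0x0b = 949868
query mem[0x0e]=0xce, mem[0x18]=0x98, mem[0x12]=0xe2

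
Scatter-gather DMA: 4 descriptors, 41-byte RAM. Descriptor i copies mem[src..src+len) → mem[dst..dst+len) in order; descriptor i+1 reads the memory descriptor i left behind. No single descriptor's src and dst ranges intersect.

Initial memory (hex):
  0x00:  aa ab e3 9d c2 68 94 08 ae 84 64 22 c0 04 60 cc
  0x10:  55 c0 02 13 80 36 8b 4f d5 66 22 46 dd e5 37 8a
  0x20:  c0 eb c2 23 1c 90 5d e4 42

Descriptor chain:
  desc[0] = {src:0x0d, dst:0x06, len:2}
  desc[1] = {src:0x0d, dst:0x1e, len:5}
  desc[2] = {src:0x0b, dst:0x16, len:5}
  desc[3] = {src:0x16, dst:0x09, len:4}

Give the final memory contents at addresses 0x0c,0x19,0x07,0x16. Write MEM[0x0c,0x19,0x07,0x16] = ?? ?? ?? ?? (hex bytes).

MEM[0x0c,0x19,0x07,0x16] = 60 60 60 22

D0: mem[0x06..0x07] <- [04 60]
D1: mem[0x1e..0x22] <- [04 60 cc 55 c0]
D2: mem[0x16..0x1a] <- [22 c0 04 60 cc]
D3: mem[0x09..0x0c] <- [22 c0 04 60]
query mem[0x0c]=0x60, mem[0x19]=0x60, mem[0x07]=0x60, mem[0x16]=0x22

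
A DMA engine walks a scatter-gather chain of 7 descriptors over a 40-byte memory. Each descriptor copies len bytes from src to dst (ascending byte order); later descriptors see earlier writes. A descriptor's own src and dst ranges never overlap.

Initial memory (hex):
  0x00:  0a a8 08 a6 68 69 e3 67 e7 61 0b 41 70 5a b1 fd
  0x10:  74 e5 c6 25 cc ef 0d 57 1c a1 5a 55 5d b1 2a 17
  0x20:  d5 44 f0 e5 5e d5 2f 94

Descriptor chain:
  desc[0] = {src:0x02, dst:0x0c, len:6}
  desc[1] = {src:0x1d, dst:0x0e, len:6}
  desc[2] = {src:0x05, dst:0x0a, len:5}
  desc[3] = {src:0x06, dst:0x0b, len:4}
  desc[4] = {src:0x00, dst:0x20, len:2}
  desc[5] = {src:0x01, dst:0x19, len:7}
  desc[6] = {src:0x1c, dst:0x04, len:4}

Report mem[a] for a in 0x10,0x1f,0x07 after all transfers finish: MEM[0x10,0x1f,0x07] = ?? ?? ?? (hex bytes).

[0] 0x02->0x0c len=6 : 08 a6 68 69 e3 67
[1] 0x1d->0x0e len=6 : b1 2a 17 d5 44 f0
[2] 0x05->0x0a len=5 : 69 e3 67 e7 61
[3] 0x06->0x0b len=4 : e3 67 e7 61
[4] 0x00->0x20 len=2 : 0a a8
[5] 0x01->0x19 len=7 : a8 08 a6 68 69 e3 67
[6] 0x1c->0x04 len=4 : 68 69 e3 67
query mem[0x10]=0x17, mem[0x1f]=0x67, mem[0x07]=0x67

MEM[0x10,0x1f,0x07] = 17 67 67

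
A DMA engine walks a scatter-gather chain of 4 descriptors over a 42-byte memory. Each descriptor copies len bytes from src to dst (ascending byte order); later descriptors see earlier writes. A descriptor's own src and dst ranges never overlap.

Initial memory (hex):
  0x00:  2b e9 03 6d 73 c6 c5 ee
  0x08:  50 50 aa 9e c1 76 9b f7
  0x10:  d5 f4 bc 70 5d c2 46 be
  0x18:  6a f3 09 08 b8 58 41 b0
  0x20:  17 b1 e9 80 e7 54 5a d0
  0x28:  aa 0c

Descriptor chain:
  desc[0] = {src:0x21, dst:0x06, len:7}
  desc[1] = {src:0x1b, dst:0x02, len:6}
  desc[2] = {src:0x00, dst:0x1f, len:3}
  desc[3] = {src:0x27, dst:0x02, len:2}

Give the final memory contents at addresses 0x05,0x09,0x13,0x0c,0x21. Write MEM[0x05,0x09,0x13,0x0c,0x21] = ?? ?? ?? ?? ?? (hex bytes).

MEM[0x05,0x09,0x13,0x0c,0x21] = 41 e7 70 d0 08

#0 dst[0x06+7] := {0xb1,0xe9,0x80,0xe7,0x54,0x5a,0xd0}
#1 dst[0x02+6] := {0x08,0xb8,0x58,0x41,0xb0,0x17}
#2 dst[0x1f+3] := {0x2b,0xe9,0x08}
#3 dst[0x02+2] := {0xd0,0xaa}
query mem[0x05]=0x41, mem[0x09]=0xe7, mem[0x13]=0x70, mem[0x0c]=0xd0, mem[0x21]=0x08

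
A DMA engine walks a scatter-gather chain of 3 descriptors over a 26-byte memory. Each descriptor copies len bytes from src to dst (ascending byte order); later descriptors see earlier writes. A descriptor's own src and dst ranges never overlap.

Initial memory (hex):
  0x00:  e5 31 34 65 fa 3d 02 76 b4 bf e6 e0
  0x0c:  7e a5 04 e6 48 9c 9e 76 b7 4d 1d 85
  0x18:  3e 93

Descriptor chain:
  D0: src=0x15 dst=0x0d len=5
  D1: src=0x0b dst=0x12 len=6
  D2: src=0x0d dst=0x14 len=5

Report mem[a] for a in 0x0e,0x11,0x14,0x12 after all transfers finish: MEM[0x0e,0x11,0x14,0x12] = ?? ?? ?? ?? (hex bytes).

MEM[0x0e,0x11,0x14,0x12] = 1d 93 4d e0

#0 dst[0x0d+5] := {0x4d,0x1d,0x85,0x3e,0x93}
#1 dst[0x12+6] := {0xe0,0x7e,0x4d,0x1d,0x85,0x3e}
#2 dst[0x14+5] := {0x4d,0x1d,0x85,0x3e,0x93}
query mem[0x0e]=0x1d, mem[0x11]=0x93, mem[0x14]=0x4d, mem[0x12]=0xe0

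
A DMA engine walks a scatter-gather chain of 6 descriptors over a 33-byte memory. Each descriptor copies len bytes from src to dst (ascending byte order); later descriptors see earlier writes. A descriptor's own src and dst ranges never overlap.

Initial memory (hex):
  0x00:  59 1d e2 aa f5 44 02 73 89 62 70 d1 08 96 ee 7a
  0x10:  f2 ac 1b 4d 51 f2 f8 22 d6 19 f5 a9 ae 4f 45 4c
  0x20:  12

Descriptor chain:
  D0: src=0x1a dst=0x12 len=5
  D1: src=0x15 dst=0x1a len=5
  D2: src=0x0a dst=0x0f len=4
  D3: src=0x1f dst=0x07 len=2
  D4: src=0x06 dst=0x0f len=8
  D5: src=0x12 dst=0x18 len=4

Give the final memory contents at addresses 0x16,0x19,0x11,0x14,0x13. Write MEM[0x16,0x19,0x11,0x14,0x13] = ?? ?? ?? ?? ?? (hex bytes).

MEM[0x16,0x19,0x11,0x14,0x13] = 96 70 12 d1 70

#0 dst[0x12+5] := {0xf5,0xa9,0xae,0x4f,0x45}
#1 dst[0x1a+5] := {0x4f,0x45,0x22,0xd6,0x19}
#2 dst[0x0f+4] := {0x70,0xd1,0x08,0x96}
#3 dst[0x07+2] := {0x4c,0x12}
#4 dst[0x0f+8] := {0x02,0x4c,0x12,0x62,0x70,0xd1,0x08,0x96}
#5 dst[0x18+4] := {0x62,0x70,0xd1,0x08}
query mem[0x16]=0x96, mem[0x19]=0x70, mem[0x11]=0x12, mem[0x14]=0xd1, mem[0x13]=0x70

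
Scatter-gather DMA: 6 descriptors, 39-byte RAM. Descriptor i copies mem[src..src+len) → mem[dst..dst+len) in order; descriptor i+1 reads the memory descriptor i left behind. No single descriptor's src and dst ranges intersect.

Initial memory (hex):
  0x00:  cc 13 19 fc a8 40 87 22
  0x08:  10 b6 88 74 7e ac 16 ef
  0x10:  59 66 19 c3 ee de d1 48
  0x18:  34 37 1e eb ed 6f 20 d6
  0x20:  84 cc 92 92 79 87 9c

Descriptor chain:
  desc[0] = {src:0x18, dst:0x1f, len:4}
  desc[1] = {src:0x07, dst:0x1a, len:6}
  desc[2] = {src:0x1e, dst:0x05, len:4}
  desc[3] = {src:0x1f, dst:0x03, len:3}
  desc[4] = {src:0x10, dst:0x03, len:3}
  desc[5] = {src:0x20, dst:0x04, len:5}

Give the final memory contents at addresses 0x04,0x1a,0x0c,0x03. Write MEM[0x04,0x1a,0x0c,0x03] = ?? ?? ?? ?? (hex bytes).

D0: mem[0x1f..0x22] <- [34 37 1e eb]
D1: mem[0x1a..0x1f] <- [22 10 b6 88 74 7e]
D2: mem[0x05..0x08] <- [74 7e 37 1e]
D3: mem[0x03..0x05] <- [7e 37 1e]
D4: mem[0x03..0x05] <- [59 66 19]
D5: mem[0x04..0x08] <- [37 1e eb 92 79]
query mem[0x04]=0x37, mem[0x1a]=0x22, mem[0x0c]=0x7e, mem[0x03]=0x59

MEM[0x04,0x1a,0x0c,0x03] = 37 22 7e 59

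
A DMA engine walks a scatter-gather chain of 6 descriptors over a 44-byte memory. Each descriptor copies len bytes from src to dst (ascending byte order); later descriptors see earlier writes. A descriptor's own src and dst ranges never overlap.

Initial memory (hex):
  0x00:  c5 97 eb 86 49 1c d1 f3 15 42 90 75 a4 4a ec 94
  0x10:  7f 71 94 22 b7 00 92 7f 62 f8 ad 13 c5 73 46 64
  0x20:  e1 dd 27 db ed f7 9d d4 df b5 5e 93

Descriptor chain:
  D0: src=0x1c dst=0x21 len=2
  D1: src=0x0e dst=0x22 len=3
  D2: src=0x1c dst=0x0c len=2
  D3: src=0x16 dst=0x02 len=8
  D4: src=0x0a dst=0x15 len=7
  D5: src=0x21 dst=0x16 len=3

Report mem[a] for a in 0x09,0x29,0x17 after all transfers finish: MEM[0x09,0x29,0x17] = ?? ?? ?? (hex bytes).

  after D0: wrote 2B at 0x21 = c573
  after D1: wrote 3B at 0x22 = ec947f
  after D2: wrote 2B at 0x0c = c573
  after D3: wrote 8B at 0x02 = 927f62f8ad13c573
  after D4: wrote 7B at 0x15 = 9075c573ec947f
  after D5: wrote 3B at 0x16 = c5ec94
query mem[0x09]=0x73, mem[0x29]=0xb5, mem[0x17]=0xec

MEM[0x09,0x29,0x17] = 73 b5 ec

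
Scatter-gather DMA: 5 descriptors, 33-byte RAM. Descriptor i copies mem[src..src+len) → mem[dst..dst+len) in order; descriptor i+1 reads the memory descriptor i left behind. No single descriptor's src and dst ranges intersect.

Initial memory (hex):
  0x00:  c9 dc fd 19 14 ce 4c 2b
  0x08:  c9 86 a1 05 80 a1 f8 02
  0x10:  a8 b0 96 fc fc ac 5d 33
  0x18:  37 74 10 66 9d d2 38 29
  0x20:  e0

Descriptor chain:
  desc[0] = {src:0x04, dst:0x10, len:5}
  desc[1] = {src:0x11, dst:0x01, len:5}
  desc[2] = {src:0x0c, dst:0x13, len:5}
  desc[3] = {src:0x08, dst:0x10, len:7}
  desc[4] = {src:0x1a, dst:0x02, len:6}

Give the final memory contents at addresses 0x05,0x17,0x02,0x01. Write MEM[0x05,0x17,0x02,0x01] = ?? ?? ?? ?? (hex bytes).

D0: mem[0x10..0x14] <- [14 ce 4c 2b c9]
D1: mem[0x01..0x05] <- [ce 4c 2b c9 ac]
D2: mem[0x13..0x17] <- [80 a1 f8 02 14]
D3: mem[0x10..0x16] <- [c9 86 a1 05 80 a1 f8]
D4: mem[0x02..0x07] <- [10 66 9d d2 38 29]
query mem[0x05]=0xd2, mem[0x17]=0x14, mem[0x02]=0x10, mem[0x01]=0xce

MEM[0x05,0x17,0x02,0x01] = d2 14 10 ce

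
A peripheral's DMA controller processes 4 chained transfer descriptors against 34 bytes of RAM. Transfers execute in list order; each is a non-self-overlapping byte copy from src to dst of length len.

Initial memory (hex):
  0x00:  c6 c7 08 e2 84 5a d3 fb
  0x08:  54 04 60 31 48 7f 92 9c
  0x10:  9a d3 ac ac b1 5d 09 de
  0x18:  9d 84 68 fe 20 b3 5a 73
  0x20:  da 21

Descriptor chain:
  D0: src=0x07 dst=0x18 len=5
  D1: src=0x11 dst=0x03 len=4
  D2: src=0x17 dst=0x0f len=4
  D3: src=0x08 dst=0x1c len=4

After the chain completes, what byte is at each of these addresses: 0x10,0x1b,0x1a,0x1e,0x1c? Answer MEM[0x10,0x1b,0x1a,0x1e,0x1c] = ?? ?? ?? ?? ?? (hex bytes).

MEM[0x10,0x1b,0x1a,0x1e,0x1c] = fb 60 04 60 54

D0: mem[0x18..0x1c] <- [fb 54 04 60 31]
D1: mem[0x03..0x06] <- [d3 ac ac b1]
D2: mem[0x0f..0x12] <- [de fb 54 04]
D3: mem[0x1c..0x1f] <- [54 04 60 31]
query mem[0x10]=0xfb, mem[0x1b]=0x60, mem[0x1a]=0x04, mem[0x1e]=0x60, mem[0x1c]=0x54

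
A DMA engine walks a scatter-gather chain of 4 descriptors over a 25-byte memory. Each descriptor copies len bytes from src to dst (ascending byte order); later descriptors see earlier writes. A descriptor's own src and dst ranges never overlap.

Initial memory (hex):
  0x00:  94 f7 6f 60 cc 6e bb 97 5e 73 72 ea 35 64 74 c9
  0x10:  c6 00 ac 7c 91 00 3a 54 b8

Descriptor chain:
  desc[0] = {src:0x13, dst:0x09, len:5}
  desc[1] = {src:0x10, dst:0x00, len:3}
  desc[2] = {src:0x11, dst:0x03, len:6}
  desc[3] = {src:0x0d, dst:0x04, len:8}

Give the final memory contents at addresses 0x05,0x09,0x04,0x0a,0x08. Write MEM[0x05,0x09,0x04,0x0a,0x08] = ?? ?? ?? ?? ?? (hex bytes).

#0 dst[0x09+5] := {0x7c,0x91,0x00,0x3a,0x54}
#1 dst[0x00+3] := {0xc6,0x00,0xac}
#2 dst[0x03+6] := {0x00,0xac,0x7c,0x91,0x00,0x3a}
#3 dst[0x04+8] := {0x54,0x74,0xc9,0xc6,0x00,0xac,0x7c,0x91}
query mem[0x05]=0x74, mem[0x09]=0xac, mem[0x04]=0x54, mem[0x0a]=0x7c, mem[0x08]=0x00

MEM[0x05,0x09,0x04,0x0a,0x08] = 74 ac 54 7c 00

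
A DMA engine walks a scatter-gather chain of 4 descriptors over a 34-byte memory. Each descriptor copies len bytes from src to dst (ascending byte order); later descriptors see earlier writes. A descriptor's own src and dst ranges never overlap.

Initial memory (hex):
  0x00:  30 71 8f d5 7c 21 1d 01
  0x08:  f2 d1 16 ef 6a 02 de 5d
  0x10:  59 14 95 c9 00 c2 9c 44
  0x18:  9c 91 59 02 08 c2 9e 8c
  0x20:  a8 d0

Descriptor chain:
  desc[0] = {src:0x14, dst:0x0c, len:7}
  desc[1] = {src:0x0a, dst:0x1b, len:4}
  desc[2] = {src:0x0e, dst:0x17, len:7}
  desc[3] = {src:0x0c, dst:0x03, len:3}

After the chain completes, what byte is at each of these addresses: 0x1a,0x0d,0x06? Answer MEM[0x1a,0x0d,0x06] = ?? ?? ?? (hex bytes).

D0: mem[0x0c..0x12] <- [00 c2 9c 44 9c 91 59]
D1: mem[0x1b..0x1e] <- [16 ef 00 c2]
D2: mem[0x17..0x1d] <- [9c 44 9c 91 59 c9 00]
D3: mem[0x03..0x05] <- [00 c2 9c]
query mem[0x1a]=0x91, mem[0x0d]=0xc2, mem[0x06]=0x1d

MEM[0x1a,0x0d,0x06] = 91 c2 1d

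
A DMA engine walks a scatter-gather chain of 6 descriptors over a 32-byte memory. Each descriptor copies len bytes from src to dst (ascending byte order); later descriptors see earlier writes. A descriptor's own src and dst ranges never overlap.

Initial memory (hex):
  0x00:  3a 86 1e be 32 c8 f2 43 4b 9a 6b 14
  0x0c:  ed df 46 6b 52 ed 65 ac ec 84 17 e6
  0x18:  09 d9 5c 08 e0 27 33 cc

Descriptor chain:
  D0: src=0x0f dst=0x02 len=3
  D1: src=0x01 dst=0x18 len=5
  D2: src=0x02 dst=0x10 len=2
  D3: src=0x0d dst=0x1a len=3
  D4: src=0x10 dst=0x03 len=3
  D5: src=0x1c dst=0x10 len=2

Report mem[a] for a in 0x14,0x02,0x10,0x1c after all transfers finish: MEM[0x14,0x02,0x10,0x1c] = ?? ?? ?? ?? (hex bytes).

#0 dst[0x02+3] := {0x6b,0x52,0xed}
#1 dst[0x18+5] := {0x86,0x6b,0x52,0xed,0xc8}
#2 dst[0x10+2] := {0x6b,0x52}
#3 dst[0x1a+3] := {0xdf,0x46,0x6b}
#4 dst[0x03+3] := {0x6b,0x52,0x65}
#5 dst[0x10+2] := {0x6b,0x27}
query mem[0x14]=0xec, mem[0x02]=0x6b, mem[0x10]=0x6b, mem[0x1c]=0x6b

MEM[0x14,0x02,0x10,0x1c] = ec 6b 6b 6b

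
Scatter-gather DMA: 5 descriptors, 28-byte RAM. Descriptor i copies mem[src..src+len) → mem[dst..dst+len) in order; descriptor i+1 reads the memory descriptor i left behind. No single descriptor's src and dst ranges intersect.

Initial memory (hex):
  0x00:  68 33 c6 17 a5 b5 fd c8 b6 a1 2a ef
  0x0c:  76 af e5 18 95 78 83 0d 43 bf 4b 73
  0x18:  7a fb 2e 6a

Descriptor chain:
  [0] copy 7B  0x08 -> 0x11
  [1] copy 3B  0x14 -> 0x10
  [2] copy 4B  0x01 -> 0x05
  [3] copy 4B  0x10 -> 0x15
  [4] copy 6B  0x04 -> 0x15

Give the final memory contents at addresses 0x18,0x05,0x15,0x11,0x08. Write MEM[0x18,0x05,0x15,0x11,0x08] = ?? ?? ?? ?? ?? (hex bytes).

MEM[0x18,0x05,0x15,0x11,0x08] = 17 33 a5 76 a5

[0] 0x08->0x11 len=7 : b6 a1 2a ef 76 af e5
[1] 0x14->0x10 len=3 : ef 76 af
[2] 0x01->0x05 len=4 : 33 c6 17 a5
[3] 0x10->0x15 len=4 : ef 76 af 2a
[4] 0x04->0x15 len=6 : a5 33 c6 17 a5 a1
query mem[0x18]=0x17, mem[0x05]=0x33, mem[0x15]=0xa5, mem[0x11]=0x76, mem[0x08]=0xa5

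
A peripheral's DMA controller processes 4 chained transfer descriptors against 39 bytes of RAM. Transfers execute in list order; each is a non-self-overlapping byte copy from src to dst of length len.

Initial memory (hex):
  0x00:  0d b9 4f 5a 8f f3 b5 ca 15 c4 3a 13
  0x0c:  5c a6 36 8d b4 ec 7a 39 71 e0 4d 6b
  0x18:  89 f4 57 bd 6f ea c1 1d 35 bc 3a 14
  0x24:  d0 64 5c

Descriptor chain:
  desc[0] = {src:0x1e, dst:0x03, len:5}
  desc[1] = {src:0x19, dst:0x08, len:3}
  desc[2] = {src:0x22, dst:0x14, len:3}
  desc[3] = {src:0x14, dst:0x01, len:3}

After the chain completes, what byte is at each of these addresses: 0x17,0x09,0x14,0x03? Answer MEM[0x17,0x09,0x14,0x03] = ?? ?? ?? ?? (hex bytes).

MEM[0x17,0x09,0x14,0x03] = 6b 57 3a d0

  after D0: wrote 5B at 0x03 = c11d35bc3a
  after D1: wrote 3B at 0x08 = f457bd
  after D2: wrote 3B at 0x14 = 3a14d0
  after D3: wrote 3B at 0x01 = 3a14d0
query mem[0x17]=0x6b, mem[0x09]=0x57, mem[0x14]=0x3a, mem[0x03]=0xd0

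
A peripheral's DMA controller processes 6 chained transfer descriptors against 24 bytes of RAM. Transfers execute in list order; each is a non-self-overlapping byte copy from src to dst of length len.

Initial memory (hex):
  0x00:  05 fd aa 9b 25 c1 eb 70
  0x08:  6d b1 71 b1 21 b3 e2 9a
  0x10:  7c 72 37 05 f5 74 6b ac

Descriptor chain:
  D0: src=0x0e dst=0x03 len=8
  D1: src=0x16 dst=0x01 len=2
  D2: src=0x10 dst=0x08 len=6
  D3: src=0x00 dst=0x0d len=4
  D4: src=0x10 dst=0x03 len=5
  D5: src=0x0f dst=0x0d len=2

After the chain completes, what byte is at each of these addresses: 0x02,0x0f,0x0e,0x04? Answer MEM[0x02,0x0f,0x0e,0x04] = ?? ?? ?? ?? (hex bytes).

MEM[0x02,0x0f,0x0e,0x04] = ac ac e2 72

D0: mem[0x03..0x0a] <- [e2 9a 7c 72 37 05 f5 74]
D1: mem[0x01..0x02] <- [6b ac]
D2: mem[0x08..0x0d] <- [7c 72 37 05 f5 74]
D3: mem[0x0d..0x10] <- [05 6b ac e2]
D4: mem[0x03..0x07] <- [e2 72 37 05 f5]
D5: mem[0x0d..0x0e] <- [ac e2]
query mem[0x02]=0xac, mem[0x0f]=0xac, mem[0x0e]=0xe2, mem[0x04]=0x72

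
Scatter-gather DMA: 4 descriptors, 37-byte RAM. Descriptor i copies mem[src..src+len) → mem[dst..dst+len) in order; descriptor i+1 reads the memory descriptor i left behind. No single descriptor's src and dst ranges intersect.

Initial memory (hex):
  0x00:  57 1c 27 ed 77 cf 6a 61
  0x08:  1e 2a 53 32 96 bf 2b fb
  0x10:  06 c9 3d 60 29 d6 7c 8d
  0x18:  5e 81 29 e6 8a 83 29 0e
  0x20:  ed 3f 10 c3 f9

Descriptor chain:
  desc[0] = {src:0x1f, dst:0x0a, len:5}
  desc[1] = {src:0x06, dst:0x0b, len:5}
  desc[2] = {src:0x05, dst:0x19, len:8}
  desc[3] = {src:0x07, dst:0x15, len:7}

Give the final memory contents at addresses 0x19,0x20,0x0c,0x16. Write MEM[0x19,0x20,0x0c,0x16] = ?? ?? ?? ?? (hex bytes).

MEM[0x19,0x20,0x0c,0x16] = 6a 61 61 1e

  after D0: wrote 5B at 0x0a = 0eed3f10c3
  after D1: wrote 5B at 0x0b = 6a611e2a0e
  after D2: wrote 8B at 0x19 = cf6a611e2a0e6a61
  after D3: wrote 7B at 0x15 = 611e2a0e6a611e
query mem[0x19]=0x6a, mem[0x20]=0x61, mem[0x0c]=0x61, mem[0x16]=0x1e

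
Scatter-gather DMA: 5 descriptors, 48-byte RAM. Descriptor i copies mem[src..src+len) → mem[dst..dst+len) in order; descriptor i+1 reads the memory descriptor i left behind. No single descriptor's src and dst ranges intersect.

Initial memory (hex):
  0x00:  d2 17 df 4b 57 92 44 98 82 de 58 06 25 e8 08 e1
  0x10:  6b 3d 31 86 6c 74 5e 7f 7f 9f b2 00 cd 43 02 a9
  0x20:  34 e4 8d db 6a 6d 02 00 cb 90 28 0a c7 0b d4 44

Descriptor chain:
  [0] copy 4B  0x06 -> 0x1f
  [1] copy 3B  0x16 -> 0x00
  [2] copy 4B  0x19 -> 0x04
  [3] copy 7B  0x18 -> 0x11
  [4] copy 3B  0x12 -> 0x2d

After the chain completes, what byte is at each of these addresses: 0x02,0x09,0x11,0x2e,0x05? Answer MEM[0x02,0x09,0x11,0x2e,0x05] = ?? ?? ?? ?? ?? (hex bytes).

D0: mem[0x1f..0x22] <- [44 98 82 de]
D1: mem[0x00..0x02] <- [5e 7f 7f]
D2: mem[0x04..0x07] <- [9f b2 00 cd]
D3: mem[0x11..0x17] <- [7f 9f b2 00 cd 43 02]
D4: mem[0x2d..0x2f] <- [9f b2 00]
query mem[0x02]=0x7f, mem[0x09]=0xde, mem[0x11]=0x7f, mem[0x2e]=0xb2, mem[0x05]=0xb2

MEM[0x02,0x09,0x11,0x2e,0x05] = 7f de 7f b2 b2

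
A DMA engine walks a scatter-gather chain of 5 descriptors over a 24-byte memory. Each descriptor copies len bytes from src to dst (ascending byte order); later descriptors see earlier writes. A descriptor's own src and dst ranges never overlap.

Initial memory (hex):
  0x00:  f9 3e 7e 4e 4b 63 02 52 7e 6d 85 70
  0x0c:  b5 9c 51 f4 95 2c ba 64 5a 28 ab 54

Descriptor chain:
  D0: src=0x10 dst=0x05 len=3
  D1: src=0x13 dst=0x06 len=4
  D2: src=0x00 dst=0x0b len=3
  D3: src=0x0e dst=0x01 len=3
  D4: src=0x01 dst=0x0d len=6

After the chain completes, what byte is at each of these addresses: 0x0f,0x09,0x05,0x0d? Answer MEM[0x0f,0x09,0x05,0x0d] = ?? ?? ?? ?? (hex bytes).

#0 dst[0x05+3] := {0x95,0x2c,0xba}
#1 dst[0x06+4] := {0x64,0x5a,0x28,0xab}
#2 dst[0x0b+3] := {0xf9,0x3e,0x7e}
#3 dst[0x01+3] := {0x51,0xf4,0x95}
#4 dst[0x0d+6] := {0x51,0xf4,0x95,0x4b,0x95,0x64}
query mem[0x0f]=0x95, mem[0x09]=0xab, mem[0x05]=0x95, mem[0x0d]=0x51

MEM[0x0f,0x09,0x05,0x0d] = 95 ab 95 51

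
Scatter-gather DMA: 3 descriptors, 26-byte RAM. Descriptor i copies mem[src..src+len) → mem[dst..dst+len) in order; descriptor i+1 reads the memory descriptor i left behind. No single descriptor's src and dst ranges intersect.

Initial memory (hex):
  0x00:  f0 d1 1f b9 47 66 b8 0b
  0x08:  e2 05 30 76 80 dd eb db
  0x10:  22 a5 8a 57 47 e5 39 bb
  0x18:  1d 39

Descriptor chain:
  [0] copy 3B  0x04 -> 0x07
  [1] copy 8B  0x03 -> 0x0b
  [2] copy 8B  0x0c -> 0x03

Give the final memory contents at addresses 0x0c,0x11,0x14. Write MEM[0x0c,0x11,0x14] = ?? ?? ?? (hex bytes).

MEM[0x0c,0x11,0x14] = 47 b8 47

D0: mem[0x07..0x09] <- [47 66 b8]
D1: mem[0x0b..0x12] <- [b9 47 66 b8 47 66 b8 30]
D2: mem[0x03..0x0a] <- [47 66 b8 47 66 b8 30 57]
query mem[0x0c]=0x47, mem[0x11]=0xb8, mem[0x14]=0x47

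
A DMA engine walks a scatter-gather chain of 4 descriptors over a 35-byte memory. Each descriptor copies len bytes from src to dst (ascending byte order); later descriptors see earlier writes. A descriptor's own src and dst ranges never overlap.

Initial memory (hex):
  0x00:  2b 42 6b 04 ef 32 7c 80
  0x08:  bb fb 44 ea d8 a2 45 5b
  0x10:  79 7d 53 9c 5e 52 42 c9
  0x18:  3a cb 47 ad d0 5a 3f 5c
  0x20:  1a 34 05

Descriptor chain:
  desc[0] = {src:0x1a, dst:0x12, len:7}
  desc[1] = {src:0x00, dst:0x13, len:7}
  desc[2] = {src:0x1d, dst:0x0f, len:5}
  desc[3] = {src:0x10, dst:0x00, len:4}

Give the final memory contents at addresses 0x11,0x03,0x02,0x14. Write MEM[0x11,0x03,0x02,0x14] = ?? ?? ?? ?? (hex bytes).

MEM[0x11,0x03,0x02,0x14] = 5c 34 1a 42

  after D0: wrote 7B at 0x12 = 47add05a3f5c1a
  after D1: wrote 7B at 0x13 = 2b426b04ef327c
  after D2: wrote 5B at 0x0f = 5a3f5c1a34
  after D3: wrote 4B at 0x00 = 3f5c1a34
query mem[0x11]=0x5c, mem[0x03]=0x34, mem[0x02]=0x1a, mem[0x14]=0x42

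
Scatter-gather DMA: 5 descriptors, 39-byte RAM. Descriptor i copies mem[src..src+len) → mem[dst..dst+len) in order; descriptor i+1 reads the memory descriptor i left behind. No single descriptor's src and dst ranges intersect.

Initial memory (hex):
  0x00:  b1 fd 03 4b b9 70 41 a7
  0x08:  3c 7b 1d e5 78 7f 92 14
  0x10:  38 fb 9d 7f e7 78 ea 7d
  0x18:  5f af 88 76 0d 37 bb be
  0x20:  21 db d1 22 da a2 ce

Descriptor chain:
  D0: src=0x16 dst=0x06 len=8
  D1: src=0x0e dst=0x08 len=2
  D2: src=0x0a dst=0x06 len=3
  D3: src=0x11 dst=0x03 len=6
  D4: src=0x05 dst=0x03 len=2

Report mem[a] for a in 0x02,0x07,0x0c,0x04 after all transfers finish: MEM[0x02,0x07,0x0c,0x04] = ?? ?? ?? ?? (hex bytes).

MEM[0x02,0x07,0x0c,0x04] = 03 78 0d e7

  after D0: wrote 8B at 0x06 = ea7d5faf88760d37
  after D1: wrote 2B at 0x08 = 9214
  after D2: wrote 3B at 0x06 = 88760d
  after D3: wrote 6B at 0x03 = fb9d7fe778ea
  after D4: wrote 2B at 0x03 = 7fe7
query mem[0x02]=0x03, mem[0x07]=0x78, mem[0x0c]=0x0d, mem[0x04]=0xe7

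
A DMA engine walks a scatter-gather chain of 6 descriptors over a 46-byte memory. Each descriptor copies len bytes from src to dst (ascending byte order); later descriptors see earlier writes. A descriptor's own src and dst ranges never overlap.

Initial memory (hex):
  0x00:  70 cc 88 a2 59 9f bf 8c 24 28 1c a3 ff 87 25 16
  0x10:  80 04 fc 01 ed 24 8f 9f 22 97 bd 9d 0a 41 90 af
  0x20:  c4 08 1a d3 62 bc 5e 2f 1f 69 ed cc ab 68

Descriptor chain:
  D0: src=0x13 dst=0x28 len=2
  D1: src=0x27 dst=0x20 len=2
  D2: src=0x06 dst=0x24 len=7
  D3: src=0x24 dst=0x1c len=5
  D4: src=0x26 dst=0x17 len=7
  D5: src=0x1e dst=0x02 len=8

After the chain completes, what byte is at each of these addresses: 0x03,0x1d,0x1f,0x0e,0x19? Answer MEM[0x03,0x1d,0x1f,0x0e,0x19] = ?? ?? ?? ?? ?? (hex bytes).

[0] 0x13->0x28 len=2 : 01 ed
[1] 0x27->0x20 len=2 : 2f 01
[2] 0x06->0x24 len=7 : bf 8c 24 28 1c a3 ff
[3] 0x24->0x1c len=5 : bf 8c 24 28 1c
[4] 0x26->0x17 len=7 : 24 28 1c a3 ff cc ab
[5] 0x1e->0x02 len=8 : 24 28 1c 01 1a d3 bf 8c
query mem[0x03]=0x28, mem[0x1d]=0xab, mem[0x1f]=0x28, mem[0x0e]=0x25, mem[0x19]=0x1c

MEM[0x03,0x1d,0x1f,0x0e,0x19] = 28 ab 28 25 1c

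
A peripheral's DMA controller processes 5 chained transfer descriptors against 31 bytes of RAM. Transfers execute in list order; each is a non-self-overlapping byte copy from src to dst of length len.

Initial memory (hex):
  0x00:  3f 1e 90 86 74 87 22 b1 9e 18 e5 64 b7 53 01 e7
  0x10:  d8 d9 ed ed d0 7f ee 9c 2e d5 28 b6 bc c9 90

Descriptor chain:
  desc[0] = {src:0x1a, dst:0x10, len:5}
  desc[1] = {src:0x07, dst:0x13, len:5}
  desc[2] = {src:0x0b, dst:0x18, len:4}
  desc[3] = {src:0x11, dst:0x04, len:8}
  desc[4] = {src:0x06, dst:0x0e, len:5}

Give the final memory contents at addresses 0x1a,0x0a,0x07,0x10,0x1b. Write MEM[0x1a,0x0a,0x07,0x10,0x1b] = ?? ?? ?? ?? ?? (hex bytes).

[0] 0x1a->0x10 len=5 : 28 b6 bc c9 90
[1] 0x07->0x13 len=5 : b1 9e 18 e5 64
[2] 0x0b->0x18 len=4 : 64 b7 53 01
[3] 0x11->0x04 len=8 : b6 bc b1 9e 18 e5 64 64
[4] 0x06->0x0e len=5 : b1 9e 18 e5 64
query mem[0x1a]=0x53, mem[0x0a]=0x64, mem[0x07]=0x9e, mem[0x10]=0x18, mem[0x1b]=0x01

MEM[0x1a,0x0a,0x07,0x10,0x1b] = 53 64 9e 18 01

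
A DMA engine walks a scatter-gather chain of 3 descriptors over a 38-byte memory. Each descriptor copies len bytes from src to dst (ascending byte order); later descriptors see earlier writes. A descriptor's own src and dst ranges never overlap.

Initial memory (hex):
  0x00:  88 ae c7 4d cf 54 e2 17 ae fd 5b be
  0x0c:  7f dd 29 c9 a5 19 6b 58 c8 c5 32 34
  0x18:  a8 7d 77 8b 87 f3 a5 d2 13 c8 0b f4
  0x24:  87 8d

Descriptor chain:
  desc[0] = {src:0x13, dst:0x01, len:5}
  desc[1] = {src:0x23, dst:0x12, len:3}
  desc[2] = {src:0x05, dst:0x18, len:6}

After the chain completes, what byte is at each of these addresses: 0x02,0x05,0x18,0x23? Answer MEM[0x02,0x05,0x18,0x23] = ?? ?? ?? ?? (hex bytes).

MEM[0x02,0x05,0x18,0x23] = c8 34 34 f4

  after D0: wrote 5B at 0x01 = 58c8c53234
  after D1: wrote 3B at 0x12 = f4878d
  after D2: wrote 6B at 0x18 = 34e217aefd5b
query mem[0x02]=0xc8, mem[0x05]=0x34, mem[0x18]=0x34, mem[0x23]=0xf4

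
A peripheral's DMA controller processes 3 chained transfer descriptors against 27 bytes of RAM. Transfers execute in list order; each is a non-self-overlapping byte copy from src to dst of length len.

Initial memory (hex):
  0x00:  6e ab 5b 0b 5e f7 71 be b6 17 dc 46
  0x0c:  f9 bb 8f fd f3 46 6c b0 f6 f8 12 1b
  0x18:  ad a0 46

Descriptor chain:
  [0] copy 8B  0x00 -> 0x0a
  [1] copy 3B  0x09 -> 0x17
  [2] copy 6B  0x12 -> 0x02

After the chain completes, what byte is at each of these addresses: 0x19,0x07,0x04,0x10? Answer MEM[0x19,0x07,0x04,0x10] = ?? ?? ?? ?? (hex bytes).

D0: mem[0x0a..0x11] <- [6e ab 5b 0b 5e f7 71 be]
D1: mem[0x17..0x19] <- [17 6e ab]
D2: mem[0x02..0x07] <- [6c b0 f6 f8 12 17]
query mem[0x19]=0xab, mem[0x07]=0x17, mem[0x04]=0xf6, mem[0x10]=0x71

MEM[0x19,0x07,0x04,0x10] = ab 17 f6 71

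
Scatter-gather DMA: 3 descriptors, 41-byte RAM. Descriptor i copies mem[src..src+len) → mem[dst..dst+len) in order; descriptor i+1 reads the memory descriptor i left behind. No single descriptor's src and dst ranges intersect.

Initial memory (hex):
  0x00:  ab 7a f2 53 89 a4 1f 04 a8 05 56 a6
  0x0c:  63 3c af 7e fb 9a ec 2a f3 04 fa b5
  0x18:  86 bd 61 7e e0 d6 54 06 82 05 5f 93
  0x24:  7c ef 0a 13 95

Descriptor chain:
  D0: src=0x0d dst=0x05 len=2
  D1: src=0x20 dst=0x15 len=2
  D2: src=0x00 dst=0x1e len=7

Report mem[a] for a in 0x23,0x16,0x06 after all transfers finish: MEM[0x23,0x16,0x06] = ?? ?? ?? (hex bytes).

MEM[0x23,0x16,0x06] = 3c 05 af

D0: mem[0x05..0x06] <- [3c af]
D1: mem[0x15..0x16] <- [82 05]
D2: mem[0x1e..0x24] <- [ab 7a f2 53 89 3c af]
query mem[0x23]=0x3c, mem[0x16]=0x05, mem[0x06]=0xaf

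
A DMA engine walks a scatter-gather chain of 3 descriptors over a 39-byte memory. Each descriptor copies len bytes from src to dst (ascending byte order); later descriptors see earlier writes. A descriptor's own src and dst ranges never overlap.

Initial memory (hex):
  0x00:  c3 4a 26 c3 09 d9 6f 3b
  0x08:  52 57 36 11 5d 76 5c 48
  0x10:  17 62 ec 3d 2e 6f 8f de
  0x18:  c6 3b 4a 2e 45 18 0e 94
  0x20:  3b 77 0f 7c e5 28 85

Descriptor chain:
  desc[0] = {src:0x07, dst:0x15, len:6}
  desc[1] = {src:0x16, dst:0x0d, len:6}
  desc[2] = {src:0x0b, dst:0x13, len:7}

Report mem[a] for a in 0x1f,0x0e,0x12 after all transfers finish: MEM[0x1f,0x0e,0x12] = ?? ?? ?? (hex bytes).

MEM[0x1f,0x0e,0x12] = 94 57 2e

D0: mem[0x15..0x1a] <- [3b 52 57 36 11 5d]
D1: mem[0x0d..0x12] <- [52 57 36 11 5d 2e]
D2: mem[0x13..0x19] <- [11 5d 52 57 36 11 5d]
query mem[0x1f]=0x94, mem[0x0e]=0x57, mem[0x12]=0x2e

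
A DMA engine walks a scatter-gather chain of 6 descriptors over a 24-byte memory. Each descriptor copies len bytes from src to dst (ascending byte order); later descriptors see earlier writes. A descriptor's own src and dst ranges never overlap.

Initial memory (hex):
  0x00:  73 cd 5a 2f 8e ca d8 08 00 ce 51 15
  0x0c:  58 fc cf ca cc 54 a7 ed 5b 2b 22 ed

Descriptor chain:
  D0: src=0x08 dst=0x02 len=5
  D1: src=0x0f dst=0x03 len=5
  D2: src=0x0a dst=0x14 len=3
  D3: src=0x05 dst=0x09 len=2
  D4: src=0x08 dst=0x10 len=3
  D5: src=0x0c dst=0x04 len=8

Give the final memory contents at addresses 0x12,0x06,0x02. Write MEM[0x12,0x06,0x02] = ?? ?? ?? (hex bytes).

D0: mem[0x02..0x06] <- [00 ce 51 15 58]
D1: mem[0x03..0x07] <- [ca cc 54 a7 ed]
D2: mem[0x14..0x16] <- [51 15 58]
D3: mem[0x09..0x0a] <- [54 a7]
D4: mem[0x10..0x12] <- [00 54 a7]
D5: mem[0x04..0x0b] <- [58 fc cf ca 00 54 a7 ed]
query mem[0x12]=0xa7, mem[0x06]=0xcf, mem[0x02]=0x00

MEM[0x12,0x06,0x02] = a7 cf 00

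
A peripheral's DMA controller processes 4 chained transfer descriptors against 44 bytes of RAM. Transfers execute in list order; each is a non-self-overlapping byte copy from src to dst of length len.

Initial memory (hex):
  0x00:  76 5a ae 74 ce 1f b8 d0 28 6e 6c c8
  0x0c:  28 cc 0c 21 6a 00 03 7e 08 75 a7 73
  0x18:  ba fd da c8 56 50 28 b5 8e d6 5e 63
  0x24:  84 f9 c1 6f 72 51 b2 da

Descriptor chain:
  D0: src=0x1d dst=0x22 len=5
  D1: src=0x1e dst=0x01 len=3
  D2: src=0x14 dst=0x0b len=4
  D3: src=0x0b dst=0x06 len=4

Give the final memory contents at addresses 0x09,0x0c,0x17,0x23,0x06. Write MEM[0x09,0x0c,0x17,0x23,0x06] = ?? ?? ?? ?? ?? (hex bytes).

MEM[0x09,0x0c,0x17,0x23,0x06] = 73 75 73 28 08

  after D0: wrote 5B at 0x22 = 5028b58ed6
  after D1: wrote 3B at 0x01 = 28b58e
  after D2: wrote 4B at 0x0b = 0875a773
  after D3: wrote 4B at 0x06 = 0875a773
query mem[0x09]=0x73, mem[0x0c]=0x75, mem[0x17]=0x73, mem[0x23]=0x28, mem[0x06]=0x08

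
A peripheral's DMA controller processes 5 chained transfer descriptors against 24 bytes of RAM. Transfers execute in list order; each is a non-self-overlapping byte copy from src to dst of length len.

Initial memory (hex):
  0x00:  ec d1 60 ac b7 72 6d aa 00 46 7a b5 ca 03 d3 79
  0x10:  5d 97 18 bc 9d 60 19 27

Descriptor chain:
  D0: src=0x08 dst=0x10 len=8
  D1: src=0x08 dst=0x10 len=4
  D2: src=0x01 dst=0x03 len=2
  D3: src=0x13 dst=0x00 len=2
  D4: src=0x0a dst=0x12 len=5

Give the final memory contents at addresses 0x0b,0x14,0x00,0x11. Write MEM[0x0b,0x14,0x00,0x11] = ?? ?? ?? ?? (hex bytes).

MEM[0x0b,0x14,0x00,0x11] = b5 ca b5 46

#0 dst[0x10+8] := {0x00,0x46,0x7a,0xb5,0xca,0x03,0xd3,0x79}
#1 dst[0x10+4] := {0x00,0x46,0x7a,0xb5}
#2 dst[0x03+2] := {0xd1,0x60}
#3 dst[0x00+2] := {0xb5,0xca}
#4 dst[0x12+5] := {0x7a,0xb5,0xca,0x03,0xd3}
query mem[0x0b]=0xb5, mem[0x14]=0xca, mem[0x00]=0xb5, mem[0x11]=0x46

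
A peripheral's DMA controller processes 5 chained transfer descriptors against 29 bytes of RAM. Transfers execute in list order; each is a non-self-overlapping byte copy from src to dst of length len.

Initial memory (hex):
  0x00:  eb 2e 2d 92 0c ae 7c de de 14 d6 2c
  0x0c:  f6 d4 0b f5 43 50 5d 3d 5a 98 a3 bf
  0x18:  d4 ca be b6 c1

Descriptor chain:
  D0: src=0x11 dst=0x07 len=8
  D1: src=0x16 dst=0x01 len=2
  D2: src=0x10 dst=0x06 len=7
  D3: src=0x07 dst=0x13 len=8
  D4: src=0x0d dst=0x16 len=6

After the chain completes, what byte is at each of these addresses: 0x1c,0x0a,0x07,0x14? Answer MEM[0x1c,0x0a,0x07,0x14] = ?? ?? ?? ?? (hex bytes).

MEM[0x1c,0x0a,0x07,0x14] = c1 5a 50 5d

  after D0: wrote 8B at 0x07 = 505d3d5a98a3bfd4
  after D1: wrote 2B at 0x01 = a3bf
  after D2: wrote 7B at 0x06 = 43505d3d5a98a3
  after D3: wrote 8B at 0x13 = 505d3d5a98a3bfd4
  after D4: wrote 6B at 0x16 = bfd4f543505d
query mem[0x1c]=0xc1, mem[0x0a]=0x5a, mem[0x07]=0x50, mem[0x14]=0x5d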